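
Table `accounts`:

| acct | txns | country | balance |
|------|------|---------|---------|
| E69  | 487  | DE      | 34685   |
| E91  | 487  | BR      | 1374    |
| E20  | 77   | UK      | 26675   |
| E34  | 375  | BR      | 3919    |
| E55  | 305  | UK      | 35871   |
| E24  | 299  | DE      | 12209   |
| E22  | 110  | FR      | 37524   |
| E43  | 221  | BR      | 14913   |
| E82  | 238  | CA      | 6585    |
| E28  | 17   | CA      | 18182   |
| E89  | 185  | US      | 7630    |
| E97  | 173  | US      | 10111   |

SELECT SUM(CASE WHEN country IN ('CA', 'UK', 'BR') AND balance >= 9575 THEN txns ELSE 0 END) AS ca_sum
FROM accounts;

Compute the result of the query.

620

acct=E69: ✗
acct=E91: ✗
acct=E20: ✓ → 77
acct=E34: ✗
acct=E55: ✓ → 305
acct=E24: ✗
acct=E22: ✗
acct=E43: ✓ → 221
acct=E82: ✗
acct=E28: ✓ → 17
acct=E89: ✗
acct=E97: ✗
ca_sum = 77 + 305 + 221 + 17 = 620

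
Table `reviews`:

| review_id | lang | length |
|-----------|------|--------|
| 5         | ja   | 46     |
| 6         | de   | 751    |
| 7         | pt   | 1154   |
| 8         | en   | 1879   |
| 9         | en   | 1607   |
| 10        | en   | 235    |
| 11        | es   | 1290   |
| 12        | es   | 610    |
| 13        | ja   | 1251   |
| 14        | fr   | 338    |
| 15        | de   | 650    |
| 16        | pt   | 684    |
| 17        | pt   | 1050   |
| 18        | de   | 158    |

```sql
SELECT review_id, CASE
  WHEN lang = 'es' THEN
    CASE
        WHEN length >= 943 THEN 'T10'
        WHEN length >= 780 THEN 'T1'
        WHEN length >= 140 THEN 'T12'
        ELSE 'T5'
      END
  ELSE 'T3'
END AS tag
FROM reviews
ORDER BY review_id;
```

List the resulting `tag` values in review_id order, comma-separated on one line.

review_id=5: lang='ja' → outer ELSE → T3
review_id=6: lang='de' → outer ELSE → T3
review_id=7: lang='pt' → outer ELSE → T3
review_id=8: lang='en' → outer ELSE → T3
review_id=9: lang='en' → outer ELSE → T3
review_id=10: lang='en' → outer ELSE → T3
review_id=11: lang='es' → inner[length >= 943] → T10
review_id=12: lang='es' → inner[length >= 140] → T12
review_id=13: lang='ja' → outer ELSE → T3
review_id=14: lang='fr' → outer ELSE → T3
review_id=15: lang='de' → outer ELSE → T3
review_id=16: lang='pt' → outer ELSE → T3
review_id=17: lang='pt' → outer ELSE → T3
review_id=18: lang='de' → outer ELSE → T3

T3, T3, T3, T3, T3, T3, T10, T12, T3, T3, T3, T3, T3, T3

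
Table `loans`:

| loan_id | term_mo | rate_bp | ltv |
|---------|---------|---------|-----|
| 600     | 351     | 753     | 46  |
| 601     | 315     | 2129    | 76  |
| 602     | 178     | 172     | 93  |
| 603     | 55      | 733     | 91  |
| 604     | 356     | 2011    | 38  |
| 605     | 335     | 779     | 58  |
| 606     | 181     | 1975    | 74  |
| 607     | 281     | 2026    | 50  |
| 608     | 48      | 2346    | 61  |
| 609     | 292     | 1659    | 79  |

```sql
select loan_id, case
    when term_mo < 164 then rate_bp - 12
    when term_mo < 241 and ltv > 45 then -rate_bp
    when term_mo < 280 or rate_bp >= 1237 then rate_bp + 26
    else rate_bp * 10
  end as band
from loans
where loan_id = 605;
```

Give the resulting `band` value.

7790

loan_id = 605: term_mo=335, rate_bp=779, ltv=58.
term_mo < 164 → false
term_mo < 241 and ltv > 45 → false
term_mo < 280 or rate_bp >= 1237 → false
No prior WHEN matched → ELSE → 7790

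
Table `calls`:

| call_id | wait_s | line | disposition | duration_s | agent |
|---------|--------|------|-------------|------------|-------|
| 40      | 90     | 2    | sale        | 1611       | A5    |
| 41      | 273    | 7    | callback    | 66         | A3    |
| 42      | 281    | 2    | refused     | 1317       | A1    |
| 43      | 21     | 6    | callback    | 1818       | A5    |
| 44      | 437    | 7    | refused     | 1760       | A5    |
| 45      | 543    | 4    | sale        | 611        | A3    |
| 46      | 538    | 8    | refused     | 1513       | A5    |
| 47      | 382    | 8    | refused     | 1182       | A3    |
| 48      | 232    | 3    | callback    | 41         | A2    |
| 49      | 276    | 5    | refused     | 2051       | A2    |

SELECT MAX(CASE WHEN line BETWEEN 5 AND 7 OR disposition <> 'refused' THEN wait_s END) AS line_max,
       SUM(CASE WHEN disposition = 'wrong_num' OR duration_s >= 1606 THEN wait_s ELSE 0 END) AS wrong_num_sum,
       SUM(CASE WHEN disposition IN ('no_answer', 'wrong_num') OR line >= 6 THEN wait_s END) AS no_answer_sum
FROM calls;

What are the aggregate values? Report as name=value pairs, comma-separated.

[line_max: line BETWEEN 5 AND 7 OR disposition <> 'refused']
call_id=40: ✓ → 90
call_id=41: ✓ → 273
call_id=42: ✗
call_id=43: ✓ → 21
call_id=44: ✓ → 437
call_id=45: ✓ → 543
call_id=46: ✗
call_id=47: ✗
call_id=48: ✓ → 232
call_id=49: ✓ → 276
line_max = MAX(90, 273, 21, 437, 543, 232, 276) = 543
—
[wrong_num_sum: disposition = 'wrong_num' OR duration_s >= 1606]
call_id=40: ✓ → 90
call_id=41: ✗
call_id=42: ✗
call_id=43: ✓ → 21
call_id=44: ✓ → 437
call_id=45: ✗
call_id=46: ✗
call_id=47: ✗
call_id=48: ✗
call_id=49: ✓ → 276
wrong_num_sum = 90 + 21 + 437 + 276 = 824
—
[no_answer_sum: disposition IN ('no_answer', 'wrong_num') OR line >= 6]
call_id=40: ✗
call_id=41: ✓ → 273
call_id=42: ✗
call_id=43: ✓ → 21
call_id=44: ✓ → 437
call_id=45: ✗
call_id=46: ✓ → 538
call_id=47: ✓ → 382
call_id=48: ✗
call_id=49: ✗
no_answer_sum = 273 + 21 + 437 + 538 + 382 = 1651

line_max=543, wrong_num_sum=824, no_answer_sum=1651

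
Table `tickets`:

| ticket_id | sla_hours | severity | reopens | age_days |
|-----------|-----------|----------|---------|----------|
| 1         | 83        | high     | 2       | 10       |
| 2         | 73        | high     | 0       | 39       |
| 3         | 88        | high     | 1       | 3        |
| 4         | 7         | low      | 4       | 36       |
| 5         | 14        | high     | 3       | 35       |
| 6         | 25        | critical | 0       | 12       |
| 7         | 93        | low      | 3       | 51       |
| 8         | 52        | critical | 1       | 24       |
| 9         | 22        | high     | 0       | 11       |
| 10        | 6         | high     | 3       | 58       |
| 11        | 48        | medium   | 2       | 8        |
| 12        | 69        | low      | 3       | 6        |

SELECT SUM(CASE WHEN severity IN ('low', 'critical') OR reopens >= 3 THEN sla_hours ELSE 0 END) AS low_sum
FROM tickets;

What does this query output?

ticket_id=1: ✗
ticket_id=2: ✗
ticket_id=3: ✗
ticket_id=4: ✓ → 7
ticket_id=5: ✓ → 14
ticket_id=6: ✓ → 25
ticket_id=7: ✓ → 93
ticket_id=8: ✓ → 52
ticket_id=9: ✗
ticket_id=10: ✓ → 6
ticket_id=11: ✗
ticket_id=12: ✓ → 69
low_sum = 7 + 14 + 25 + 93 + 52 + 6 + 69 = 266

266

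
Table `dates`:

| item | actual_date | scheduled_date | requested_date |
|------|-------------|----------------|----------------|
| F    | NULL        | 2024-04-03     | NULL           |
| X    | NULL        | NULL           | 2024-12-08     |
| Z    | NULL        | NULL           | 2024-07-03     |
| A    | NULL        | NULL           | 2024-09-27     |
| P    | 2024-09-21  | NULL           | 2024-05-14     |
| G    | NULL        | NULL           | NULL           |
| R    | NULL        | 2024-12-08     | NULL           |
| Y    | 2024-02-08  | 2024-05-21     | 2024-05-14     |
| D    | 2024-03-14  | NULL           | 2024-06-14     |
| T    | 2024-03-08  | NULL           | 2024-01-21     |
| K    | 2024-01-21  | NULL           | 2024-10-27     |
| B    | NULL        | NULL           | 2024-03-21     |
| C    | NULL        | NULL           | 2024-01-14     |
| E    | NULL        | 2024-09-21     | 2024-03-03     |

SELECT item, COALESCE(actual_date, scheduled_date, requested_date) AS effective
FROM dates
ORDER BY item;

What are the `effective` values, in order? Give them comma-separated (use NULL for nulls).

item=A: actual_date=NULL, scheduled_date=NULL, requested_date=2024-09-27 → 2024-09-27
item=B: actual_date=NULL, scheduled_date=NULL, requested_date=2024-03-21 → 2024-03-21
item=C: actual_date=NULL, scheduled_date=NULL, requested_date=2024-01-14 → 2024-01-14
item=D: actual_date=2024-03-14 → 2024-03-14
item=E: actual_date=NULL, scheduled_date=2024-09-21 → 2024-09-21
item=F: actual_date=NULL, scheduled_date=2024-04-03 → 2024-04-03
item=G: actual_date=NULL, scheduled_date=NULL, requested_date=NULL (all NULL) → NULL
item=K: actual_date=2024-01-21 → 2024-01-21
item=P: actual_date=2024-09-21 → 2024-09-21
item=R: actual_date=NULL, scheduled_date=2024-12-08 → 2024-12-08
item=T: actual_date=2024-03-08 → 2024-03-08
item=X: actual_date=NULL, scheduled_date=NULL, requested_date=2024-12-08 → 2024-12-08
item=Y: actual_date=2024-02-08 → 2024-02-08
item=Z: actual_date=NULL, scheduled_date=NULL, requested_date=2024-07-03 → 2024-07-03

2024-09-27, 2024-03-21, 2024-01-14, 2024-03-14, 2024-09-21, 2024-04-03, NULL, 2024-01-21, 2024-09-21, 2024-12-08, 2024-03-08, 2024-12-08, 2024-02-08, 2024-07-03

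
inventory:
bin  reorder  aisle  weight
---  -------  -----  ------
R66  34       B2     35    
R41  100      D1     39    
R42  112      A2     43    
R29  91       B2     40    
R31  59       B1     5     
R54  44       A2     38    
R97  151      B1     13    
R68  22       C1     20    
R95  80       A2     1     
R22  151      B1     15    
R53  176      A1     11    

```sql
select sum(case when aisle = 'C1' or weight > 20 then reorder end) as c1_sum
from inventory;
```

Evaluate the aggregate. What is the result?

bin=R66: ✓ → 34
bin=R41: ✓ → 100
bin=R42: ✓ → 112
bin=R29: ✓ → 91
bin=R31: ✗
bin=R54: ✓ → 44
bin=R97: ✗
bin=R68: ✓ → 22
bin=R95: ✗
bin=R22: ✗
bin=R53: ✗
c1_sum = 34 + 100 + 112 + 91 + 44 + 22 = 403

403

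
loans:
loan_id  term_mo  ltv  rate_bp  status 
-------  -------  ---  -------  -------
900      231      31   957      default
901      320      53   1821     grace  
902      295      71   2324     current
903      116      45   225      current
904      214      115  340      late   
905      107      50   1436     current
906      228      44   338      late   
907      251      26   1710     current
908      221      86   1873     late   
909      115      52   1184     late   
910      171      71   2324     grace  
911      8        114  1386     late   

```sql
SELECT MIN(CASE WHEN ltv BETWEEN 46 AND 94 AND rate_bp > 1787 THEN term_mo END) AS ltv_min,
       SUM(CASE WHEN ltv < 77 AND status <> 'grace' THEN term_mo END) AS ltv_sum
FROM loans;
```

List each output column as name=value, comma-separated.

ltv_min=171, ltv_sum=1343

[ltv_min: ltv BETWEEN 46 AND 94 AND rate_bp > 1787]
loan_id=900: ✗
loan_id=901: ✓ → 320
loan_id=902: ✓ → 295
loan_id=903: ✗
loan_id=904: ✗
loan_id=905: ✗
loan_id=906: ✗
loan_id=907: ✗
loan_id=908: ✓ → 221
loan_id=909: ✗
loan_id=910: ✓ → 171
loan_id=911: ✗
ltv_min = MIN(320, 295, 221, 171) = 171
—
[ltv_sum: ltv < 77 AND status <> 'grace']
loan_id=900: ✓ → 231
loan_id=901: ✗
loan_id=902: ✓ → 295
loan_id=903: ✓ → 116
loan_id=904: ✗
loan_id=905: ✓ → 107
loan_id=906: ✓ → 228
loan_id=907: ✓ → 251
loan_id=908: ✗
loan_id=909: ✓ → 115
loan_id=910: ✗
loan_id=911: ✗
ltv_sum = 231 + 295 + 116 + 107 + 228 + 251 + 115 = 1343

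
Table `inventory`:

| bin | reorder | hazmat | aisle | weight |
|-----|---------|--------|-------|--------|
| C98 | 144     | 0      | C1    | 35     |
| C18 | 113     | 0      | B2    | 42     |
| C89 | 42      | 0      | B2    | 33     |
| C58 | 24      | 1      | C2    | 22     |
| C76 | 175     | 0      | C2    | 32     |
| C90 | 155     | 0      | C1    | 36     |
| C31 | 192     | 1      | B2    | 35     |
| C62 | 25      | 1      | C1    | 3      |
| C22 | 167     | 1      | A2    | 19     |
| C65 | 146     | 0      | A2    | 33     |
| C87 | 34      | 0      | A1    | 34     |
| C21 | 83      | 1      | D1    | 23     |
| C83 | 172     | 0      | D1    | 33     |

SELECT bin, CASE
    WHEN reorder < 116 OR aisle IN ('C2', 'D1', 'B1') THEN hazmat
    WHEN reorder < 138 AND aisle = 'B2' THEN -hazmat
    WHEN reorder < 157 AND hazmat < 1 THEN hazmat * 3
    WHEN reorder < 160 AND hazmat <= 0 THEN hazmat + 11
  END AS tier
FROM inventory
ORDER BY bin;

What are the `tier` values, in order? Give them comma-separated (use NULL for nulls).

bin=C18: reorder < 116 OR aisle IN ('C2', 'D1', 'B1') → 0
bin=C21: reorder < 116 OR aisle IN ('C2', 'D1', 'B1') → 1
bin=C22: (no match → NULL) → NULL
bin=C31: (no match → NULL) → NULL
bin=C58: reorder < 116 OR aisle IN ('C2', 'D1', 'B1') → 1
bin=C62: reorder < 116 OR aisle IN ('C2', 'D1', 'B1') → 1
bin=C65: reorder < 157 AND hazmat < 1 → 0
bin=C76: reorder < 116 OR aisle IN ('C2', 'D1', 'B1') → 0
bin=C83: reorder < 116 OR aisle IN ('C2', 'D1', 'B1') → 0
bin=C87: reorder < 116 OR aisle IN ('C2', 'D1', 'B1') → 0
bin=C89: reorder < 116 OR aisle IN ('C2', 'D1', 'B1') → 0
bin=C90: reorder < 157 AND hazmat < 1 → 0
bin=C98: reorder < 157 AND hazmat < 1 → 0

0, 1, NULL, NULL, 1, 1, 0, 0, 0, 0, 0, 0, 0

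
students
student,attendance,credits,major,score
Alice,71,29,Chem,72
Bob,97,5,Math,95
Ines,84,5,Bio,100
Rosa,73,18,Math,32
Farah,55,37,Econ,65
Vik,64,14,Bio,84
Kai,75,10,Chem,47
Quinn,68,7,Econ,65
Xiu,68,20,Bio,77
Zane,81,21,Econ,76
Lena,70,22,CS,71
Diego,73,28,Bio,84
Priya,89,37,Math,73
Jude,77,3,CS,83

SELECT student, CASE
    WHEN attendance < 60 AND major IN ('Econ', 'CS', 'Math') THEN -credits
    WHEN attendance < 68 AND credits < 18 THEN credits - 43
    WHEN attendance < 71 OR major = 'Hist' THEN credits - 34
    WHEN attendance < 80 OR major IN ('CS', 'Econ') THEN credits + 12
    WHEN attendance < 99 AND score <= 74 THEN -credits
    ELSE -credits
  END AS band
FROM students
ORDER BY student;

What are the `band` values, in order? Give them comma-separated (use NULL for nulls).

student=Alice: attendance < 80 OR major IN ('CS', 'Econ') → 41
student=Bob: ELSE → -5
student=Diego: attendance < 80 OR major IN ('CS', 'Econ') → 40
student=Farah: attendance < 60 AND major IN ('Econ', 'CS', 'Math') → -37
student=Ines: ELSE → -5
student=Jude: attendance < 80 OR major IN ('CS', 'Econ') → 15
student=Kai: attendance < 80 OR major IN ('CS', 'Econ') → 22
student=Lena: attendance < 71 OR major = 'Hist' → -12
student=Priya: attendance < 99 AND score <= 74 → -37
student=Quinn: attendance < 71 OR major = 'Hist' → -27
student=Rosa: attendance < 80 OR major IN ('CS', 'Econ') → 30
student=Vik: attendance < 68 AND credits < 18 → -29
student=Xiu: attendance < 71 OR major = 'Hist' → -14
student=Zane: attendance < 80 OR major IN ('CS', 'Econ') → 33

41, -5, 40, -37, -5, 15, 22, -12, -37, -27, 30, -29, -14, 33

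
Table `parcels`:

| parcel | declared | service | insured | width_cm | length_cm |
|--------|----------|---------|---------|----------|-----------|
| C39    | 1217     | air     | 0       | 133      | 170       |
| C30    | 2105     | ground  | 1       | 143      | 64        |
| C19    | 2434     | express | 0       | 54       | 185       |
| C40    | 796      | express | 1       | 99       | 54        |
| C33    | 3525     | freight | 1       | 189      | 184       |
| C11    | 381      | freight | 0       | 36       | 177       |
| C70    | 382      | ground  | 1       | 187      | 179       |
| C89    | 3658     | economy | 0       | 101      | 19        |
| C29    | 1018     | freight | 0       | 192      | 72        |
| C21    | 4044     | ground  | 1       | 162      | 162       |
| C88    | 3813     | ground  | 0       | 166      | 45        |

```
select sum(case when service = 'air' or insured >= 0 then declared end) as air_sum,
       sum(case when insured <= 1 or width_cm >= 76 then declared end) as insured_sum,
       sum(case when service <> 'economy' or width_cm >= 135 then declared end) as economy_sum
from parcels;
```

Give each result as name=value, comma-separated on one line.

[air_sum: service = 'air' or insured >= 0]
parcel=C39: ✓ → 1217
parcel=C30: ✓ → 2105
parcel=C19: ✓ → 2434
parcel=C40: ✓ → 796
parcel=C33: ✓ → 3525
parcel=C11: ✓ → 381
parcel=C70: ✓ → 382
parcel=C89: ✓ → 3658
parcel=C29: ✓ → 1018
parcel=C21: ✓ → 4044
parcel=C88: ✓ → 3813
air_sum = 1217 + 2105 + 2434 + 796 + 3525 + 381 + 382 + 3658 + 1018 + 4044 + 3813 = 23373
—
[insured_sum: insured <= 1 or width_cm >= 76]
parcel=C39: ✓ → 1217
parcel=C30: ✓ → 2105
parcel=C19: ✓ → 2434
parcel=C40: ✓ → 796
parcel=C33: ✓ → 3525
parcel=C11: ✓ → 381
parcel=C70: ✓ → 382
parcel=C89: ✓ → 3658
parcel=C29: ✓ → 1018
parcel=C21: ✓ → 4044
parcel=C88: ✓ → 3813
insured_sum = 1217 + 2105 + 2434 + 796 + 3525 + 381 + 382 + 3658 + 1018 + 4044 + 3813 = 23373
—
[economy_sum: service <> 'economy' or width_cm >= 135]
parcel=C39: ✓ → 1217
parcel=C30: ✓ → 2105
parcel=C19: ✓ → 2434
parcel=C40: ✓ → 796
parcel=C33: ✓ → 3525
parcel=C11: ✓ → 381
parcel=C70: ✓ → 382
parcel=C89: ✗
parcel=C29: ✓ → 1018
parcel=C21: ✓ → 4044
parcel=C88: ✓ → 3813
economy_sum = 1217 + 2105 + 2434 + 796 + 3525 + 381 + 382 + 1018 + 4044 + 3813 = 19715

air_sum=23373, insured_sum=23373, economy_sum=19715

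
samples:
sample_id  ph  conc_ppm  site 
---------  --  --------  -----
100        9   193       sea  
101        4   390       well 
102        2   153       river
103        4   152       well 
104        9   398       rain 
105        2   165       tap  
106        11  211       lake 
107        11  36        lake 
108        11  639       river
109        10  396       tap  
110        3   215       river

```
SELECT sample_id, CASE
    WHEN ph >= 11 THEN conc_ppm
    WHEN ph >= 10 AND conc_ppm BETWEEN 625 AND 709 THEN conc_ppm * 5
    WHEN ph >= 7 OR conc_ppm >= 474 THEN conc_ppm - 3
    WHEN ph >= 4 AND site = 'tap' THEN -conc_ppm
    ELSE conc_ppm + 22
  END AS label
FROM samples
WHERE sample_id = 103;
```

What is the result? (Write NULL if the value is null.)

174

sample_id = 103: ph=4, conc_ppm=152, site=well.
ph >= 11 → false
ph >= 10 AND conc_ppm BETWEEN 625 AND 709 → false
ph >= 7 OR conc_ppm >= 474 → false
ph >= 4 AND site = 'tap' → false
No prior WHEN matched → ELSE → 174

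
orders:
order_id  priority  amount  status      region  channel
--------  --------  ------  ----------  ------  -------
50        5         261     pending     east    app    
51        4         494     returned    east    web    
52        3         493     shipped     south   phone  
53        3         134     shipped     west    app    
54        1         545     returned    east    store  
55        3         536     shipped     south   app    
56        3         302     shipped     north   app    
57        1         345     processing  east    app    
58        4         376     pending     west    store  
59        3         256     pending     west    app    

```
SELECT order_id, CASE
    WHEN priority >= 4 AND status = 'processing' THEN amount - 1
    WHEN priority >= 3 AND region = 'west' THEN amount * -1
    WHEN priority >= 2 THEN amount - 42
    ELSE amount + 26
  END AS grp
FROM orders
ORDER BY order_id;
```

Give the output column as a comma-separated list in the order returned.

219, 452, 451, -134, 571, 494, 260, 371, -376, -256

order_id=50: priority >= 2 → 219
order_id=51: priority >= 2 → 452
order_id=52: priority >= 2 → 451
order_id=53: priority >= 3 AND region = 'west' → -134
order_id=54: ELSE → 571
order_id=55: priority >= 2 → 494
order_id=56: priority >= 2 → 260
order_id=57: ELSE → 371
order_id=58: priority >= 3 AND region = 'west' → -376
order_id=59: priority >= 3 AND region = 'west' → -256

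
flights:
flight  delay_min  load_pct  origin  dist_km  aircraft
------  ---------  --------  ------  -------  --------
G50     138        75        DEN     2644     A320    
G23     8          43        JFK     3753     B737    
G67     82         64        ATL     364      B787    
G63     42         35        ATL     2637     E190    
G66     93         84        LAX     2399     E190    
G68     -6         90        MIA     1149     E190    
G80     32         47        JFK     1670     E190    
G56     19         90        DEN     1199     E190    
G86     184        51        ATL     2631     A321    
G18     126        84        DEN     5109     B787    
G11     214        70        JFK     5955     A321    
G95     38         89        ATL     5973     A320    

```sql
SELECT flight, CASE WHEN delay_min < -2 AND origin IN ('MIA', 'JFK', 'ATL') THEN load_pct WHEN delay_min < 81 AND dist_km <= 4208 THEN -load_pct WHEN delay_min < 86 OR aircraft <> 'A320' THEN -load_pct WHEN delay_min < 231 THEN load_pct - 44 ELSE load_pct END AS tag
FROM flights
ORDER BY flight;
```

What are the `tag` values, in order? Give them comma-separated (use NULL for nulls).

flight=G11: delay_min < 86 OR aircraft <> 'A320' → -70
flight=G18: delay_min < 86 OR aircraft <> 'A320' → -84
flight=G23: delay_min < 81 AND dist_km <= 4208 → -43
flight=G50: delay_min < 231 → 31
flight=G56: delay_min < 81 AND dist_km <= 4208 → -90
flight=G63: delay_min < 81 AND dist_km <= 4208 → -35
flight=G66: delay_min < 86 OR aircraft <> 'A320' → -84
flight=G67: delay_min < 86 OR aircraft <> 'A320' → -64
flight=G68: delay_min < -2 AND origin IN ('MIA', 'JFK', 'ATL') → 90
flight=G80: delay_min < 81 AND dist_km <= 4208 → -47
flight=G86: delay_min < 86 OR aircraft <> 'A320' → -51
flight=G95: delay_min < 86 OR aircraft <> 'A320' → -89

-70, -84, -43, 31, -90, -35, -84, -64, 90, -47, -51, -89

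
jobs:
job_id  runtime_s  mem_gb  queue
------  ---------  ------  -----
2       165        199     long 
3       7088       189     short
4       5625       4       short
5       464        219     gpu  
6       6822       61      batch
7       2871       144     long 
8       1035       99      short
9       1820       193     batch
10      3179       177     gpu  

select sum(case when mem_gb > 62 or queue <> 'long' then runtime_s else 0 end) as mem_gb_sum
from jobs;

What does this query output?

29069

job_id=2: ✓ → 165
job_id=3: ✓ → 7088
job_id=4: ✓ → 5625
job_id=5: ✓ → 464
job_id=6: ✓ → 6822
job_id=7: ✓ → 2871
job_id=8: ✓ → 1035
job_id=9: ✓ → 1820
job_id=10: ✓ → 3179
mem_gb_sum = 165 + 7088 + 5625 + 464 + 6822 + 2871 + 1035 + 1820 + 3179 = 29069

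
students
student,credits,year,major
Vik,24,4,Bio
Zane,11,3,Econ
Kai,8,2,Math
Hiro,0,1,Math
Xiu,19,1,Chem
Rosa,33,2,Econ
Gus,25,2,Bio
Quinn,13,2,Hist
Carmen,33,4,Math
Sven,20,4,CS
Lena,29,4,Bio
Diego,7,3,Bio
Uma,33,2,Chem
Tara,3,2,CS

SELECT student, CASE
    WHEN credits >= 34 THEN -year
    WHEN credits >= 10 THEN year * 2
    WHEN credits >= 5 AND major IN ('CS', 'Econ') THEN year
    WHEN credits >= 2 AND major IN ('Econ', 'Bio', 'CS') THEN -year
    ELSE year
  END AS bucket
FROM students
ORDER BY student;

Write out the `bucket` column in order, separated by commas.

student=Carmen: credits >= 10 → 8
student=Diego: credits >= 2 AND major IN ('Econ', 'Bio', 'CS') → -3
student=Gus: credits >= 10 → 4
student=Hiro: ELSE → 1
student=Kai: ELSE → 2
student=Lena: credits >= 10 → 8
student=Quinn: credits >= 10 → 4
student=Rosa: credits >= 10 → 4
student=Sven: credits >= 10 → 8
student=Tara: credits >= 2 AND major IN ('Econ', 'Bio', 'CS') → -2
student=Uma: credits >= 10 → 4
student=Vik: credits >= 10 → 8
student=Xiu: credits >= 10 → 2
student=Zane: credits >= 10 → 6

8, -3, 4, 1, 2, 8, 4, 4, 8, -2, 4, 8, 2, 6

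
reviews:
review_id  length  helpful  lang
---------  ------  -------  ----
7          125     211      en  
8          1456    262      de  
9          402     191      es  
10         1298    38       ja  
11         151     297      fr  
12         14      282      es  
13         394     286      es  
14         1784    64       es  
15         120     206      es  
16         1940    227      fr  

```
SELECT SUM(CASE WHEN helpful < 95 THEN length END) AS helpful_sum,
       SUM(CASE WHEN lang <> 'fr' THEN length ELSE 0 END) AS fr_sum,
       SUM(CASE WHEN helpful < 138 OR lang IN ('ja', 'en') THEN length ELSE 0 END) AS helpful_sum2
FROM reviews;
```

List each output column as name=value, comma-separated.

helpful_sum=3082, fr_sum=5593, helpful_sum2=3207

[helpful_sum: helpful < 95]
review_id=7: ✗
review_id=8: ✗
review_id=9: ✗
review_id=10: ✓ → 1298
review_id=11: ✗
review_id=12: ✗
review_id=13: ✗
review_id=14: ✓ → 1784
review_id=15: ✗
review_id=16: ✗
helpful_sum = 1298 + 1784 = 3082
—
[fr_sum: lang <> 'fr']
review_id=7: ✓ → 125
review_id=8: ✓ → 1456
review_id=9: ✓ → 402
review_id=10: ✓ → 1298
review_id=11: ✗
review_id=12: ✓ → 14
review_id=13: ✓ → 394
review_id=14: ✓ → 1784
review_id=15: ✓ → 120
review_id=16: ✗
fr_sum = 125 + 1456 + 402 + 1298 + 14 + 394 + 1784 + 120 = 5593
—
[helpful_sum2: helpful < 138 OR lang IN ('ja', 'en')]
review_id=7: ✓ → 125
review_id=8: ✗
review_id=9: ✗
review_id=10: ✓ → 1298
review_id=11: ✗
review_id=12: ✗
review_id=13: ✗
review_id=14: ✓ → 1784
review_id=15: ✗
review_id=16: ✗
helpful_sum2 = 125 + 1298 + 1784 = 3207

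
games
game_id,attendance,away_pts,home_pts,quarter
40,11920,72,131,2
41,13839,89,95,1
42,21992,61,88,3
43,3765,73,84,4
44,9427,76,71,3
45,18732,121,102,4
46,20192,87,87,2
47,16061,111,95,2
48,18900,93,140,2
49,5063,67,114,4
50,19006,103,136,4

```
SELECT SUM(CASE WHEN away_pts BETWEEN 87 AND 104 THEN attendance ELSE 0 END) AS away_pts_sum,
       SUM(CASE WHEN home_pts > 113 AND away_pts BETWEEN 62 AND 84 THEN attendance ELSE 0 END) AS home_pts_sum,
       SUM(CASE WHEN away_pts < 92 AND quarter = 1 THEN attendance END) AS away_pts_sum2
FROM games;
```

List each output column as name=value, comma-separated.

away_pts_sum=71937, home_pts_sum=16983, away_pts_sum2=13839

[away_pts_sum: away_pts BETWEEN 87 AND 104]
game_id=40: ✗
game_id=41: ✓ → 13839
game_id=42: ✗
game_id=43: ✗
game_id=44: ✗
game_id=45: ✗
game_id=46: ✓ → 20192
game_id=47: ✗
game_id=48: ✓ → 18900
game_id=49: ✗
game_id=50: ✓ → 19006
away_pts_sum = 13839 + 20192 + 18900 + 19006 = 71937
—
[home_pts_sum: home_pts > 113 AND away_pts BETWEEN 62 AND 84]
game_id=40: ✓ → 11920
game_id=41: ✗
game_id=42: ✗
game_id=43: ✗
game_id=44: ✗
game_id=45: ✗
game_id=46: ✗
game_id=47: ✗
game_id=48: ✗
game_id=49: ✓ → 5063
game_id=50: ✗
home_pts_sum = 11920 + 5063 = 16983
—
[away_pts_sum2: away_pts < 92 AND quarter = 1]
game_id=40: ✗
game_id=41: ✓ → 13839
game_id=42: ✗
game_id=43: ✗
game_id=44: ✗
game_id=45: ✗
game_id=46: ✗
game_id=47: ✗
game_id=48: ✗
game_id=49: ✗
game_id=50: ✗
away_pts_sum2 = 13839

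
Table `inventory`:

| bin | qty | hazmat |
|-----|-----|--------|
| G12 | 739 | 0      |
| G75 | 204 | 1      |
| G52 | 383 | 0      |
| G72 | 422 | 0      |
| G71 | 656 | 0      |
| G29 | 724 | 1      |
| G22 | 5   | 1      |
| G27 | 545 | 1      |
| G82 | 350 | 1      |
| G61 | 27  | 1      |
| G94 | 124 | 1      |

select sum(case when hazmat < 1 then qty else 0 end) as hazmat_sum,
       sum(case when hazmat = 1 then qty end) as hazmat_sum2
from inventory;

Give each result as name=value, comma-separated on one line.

hazmat_sum=2200, hazmat_sum2=1979

[hazmat_sum: hazmat < 1]
bin=G12: ✓ → 739
bin=G75: ✗
bin=G52: ✓ → 383
bin=G72: ✓ → 422
bin=G71: ✓ → 656
bin=G29: ✗
bin=G22: ✗
bin=G27: ✗
bin=G82: ✗
bin=G61: ✗
bin=G94: ✗
hazmat_sum = 739 + 383 + 422 + 656 = 2200
—
[hazmat_sum2: hazmat = 1]
bin=G12: ✗
bin=G75: ✓ → 204
bin=G52: ✗
bin=G72: ✗
bin=G71: ✗
bin=G29: ✓ → 724
bin=G22: ✓ → 5
bin=G27: ✓ → 545
bin=G82: ✓ → 350
bin=G61: ✓ → 27
bin=G94: ✓ → 124
hazmat_sum2 = 204 + 724 + 5 + 545 + 350 + 27 + 124 = 1979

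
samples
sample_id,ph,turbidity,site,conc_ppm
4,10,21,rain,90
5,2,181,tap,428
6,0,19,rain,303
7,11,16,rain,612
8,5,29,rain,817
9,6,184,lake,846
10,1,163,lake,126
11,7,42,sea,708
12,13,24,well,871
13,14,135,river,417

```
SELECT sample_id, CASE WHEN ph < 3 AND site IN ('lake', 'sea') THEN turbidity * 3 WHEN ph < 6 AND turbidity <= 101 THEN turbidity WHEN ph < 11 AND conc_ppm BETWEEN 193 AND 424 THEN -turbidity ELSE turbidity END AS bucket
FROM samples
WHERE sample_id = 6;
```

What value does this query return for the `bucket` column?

sample_id = 6: ph=0, turbidity=19, site=rain, conc_ppm=303.
ph < 3 AND site IN ('lake', 'sea') → false
ph < 6 AND turbidity <= 101 → true → 19

19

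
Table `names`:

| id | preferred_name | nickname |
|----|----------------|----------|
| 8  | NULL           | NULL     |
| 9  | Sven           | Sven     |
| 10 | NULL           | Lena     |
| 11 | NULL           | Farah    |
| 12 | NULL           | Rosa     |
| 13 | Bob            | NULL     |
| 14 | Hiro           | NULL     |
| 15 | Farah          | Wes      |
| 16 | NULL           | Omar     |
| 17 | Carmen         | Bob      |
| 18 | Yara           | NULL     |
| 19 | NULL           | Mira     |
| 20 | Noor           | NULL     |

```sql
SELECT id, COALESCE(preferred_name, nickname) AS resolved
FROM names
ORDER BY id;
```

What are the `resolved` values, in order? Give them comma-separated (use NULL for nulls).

NULL, Sven, Lena, Farah, Rosa, Bob, Hiro, Farah, Omar, Carmen, Yara, Mira, Noor

id=8: preferred_name=NULL, nickname=NULL (all NULL) → NULL
id=9: preferred_name=Sven → Sven
id=10: preferred_name=NULL, nickname=Lena → Lena
id=11: preferred_name=NULL, nickname=Farah → Farah
id=12: preferred_name=NULL, nickname=Rosa → Rosa
id=13: preferred_name=Bob → Bob
id=14: preferred_name=Hiro → Hiro
id=15: preferred_name=Farah → Farah
id=16: preferred_name=NULL, nickname=Omar → Omar
id=17: preferred_name=Carmen → Carmen
id=18: preferred_name=Yara → Yara
id=19: preferred_name=NULL, nickname=Mira → Mira
id=20: preferred_name=Noor → Noor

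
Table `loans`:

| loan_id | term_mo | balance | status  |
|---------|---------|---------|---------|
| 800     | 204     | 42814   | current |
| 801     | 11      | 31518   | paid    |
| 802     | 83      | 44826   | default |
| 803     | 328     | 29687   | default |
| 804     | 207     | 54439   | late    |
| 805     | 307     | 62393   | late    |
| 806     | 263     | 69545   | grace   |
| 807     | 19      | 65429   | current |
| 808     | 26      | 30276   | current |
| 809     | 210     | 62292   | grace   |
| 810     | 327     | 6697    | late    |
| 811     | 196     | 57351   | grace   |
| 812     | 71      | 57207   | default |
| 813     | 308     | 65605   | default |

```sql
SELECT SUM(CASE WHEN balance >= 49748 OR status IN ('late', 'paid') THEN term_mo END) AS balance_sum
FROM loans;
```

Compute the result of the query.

1919

loan_id=800: ✗
loan_id=801: ✓ → 11
loan_id=802: ✗
loan_id=803: ✗
loan_id=804: ✓ → 207
loan_id=805: ✓ → 307
loan_id=806: ✓ → 263
loan_id=807: ✓ → 19
loan_id=808: ✗
loan_id=809: ✓ → 210
loan_id=810: ✓ → 327
loan_id=811: ✓ → 196
loan_id=812: ✓ → 71
loan_id=813: ✓ → 308
balance_sum = 11 + 207 + 307 + 263 + 19 + 210 + 327 + 196 + 71 + 308 = 1919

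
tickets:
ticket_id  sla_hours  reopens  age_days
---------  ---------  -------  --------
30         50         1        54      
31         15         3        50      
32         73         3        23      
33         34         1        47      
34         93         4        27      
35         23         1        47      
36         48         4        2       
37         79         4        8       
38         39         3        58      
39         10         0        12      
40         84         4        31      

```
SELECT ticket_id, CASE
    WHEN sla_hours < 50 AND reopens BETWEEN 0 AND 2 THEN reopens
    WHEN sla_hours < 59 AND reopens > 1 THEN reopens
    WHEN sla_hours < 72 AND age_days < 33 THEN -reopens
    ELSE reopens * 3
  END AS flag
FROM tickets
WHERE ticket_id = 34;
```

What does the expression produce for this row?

12

ticket_id = 34: sla_hours=93, reopens=4, age_days=27.
sla_hours < 50 AND reopens BETWEEN 0 AND 2 → false
sla_hours < 59 AND reopens > 1 → false
sla_hours < 72 AND age_days < 33 → false
No prior WHEN matched → ELSE → 12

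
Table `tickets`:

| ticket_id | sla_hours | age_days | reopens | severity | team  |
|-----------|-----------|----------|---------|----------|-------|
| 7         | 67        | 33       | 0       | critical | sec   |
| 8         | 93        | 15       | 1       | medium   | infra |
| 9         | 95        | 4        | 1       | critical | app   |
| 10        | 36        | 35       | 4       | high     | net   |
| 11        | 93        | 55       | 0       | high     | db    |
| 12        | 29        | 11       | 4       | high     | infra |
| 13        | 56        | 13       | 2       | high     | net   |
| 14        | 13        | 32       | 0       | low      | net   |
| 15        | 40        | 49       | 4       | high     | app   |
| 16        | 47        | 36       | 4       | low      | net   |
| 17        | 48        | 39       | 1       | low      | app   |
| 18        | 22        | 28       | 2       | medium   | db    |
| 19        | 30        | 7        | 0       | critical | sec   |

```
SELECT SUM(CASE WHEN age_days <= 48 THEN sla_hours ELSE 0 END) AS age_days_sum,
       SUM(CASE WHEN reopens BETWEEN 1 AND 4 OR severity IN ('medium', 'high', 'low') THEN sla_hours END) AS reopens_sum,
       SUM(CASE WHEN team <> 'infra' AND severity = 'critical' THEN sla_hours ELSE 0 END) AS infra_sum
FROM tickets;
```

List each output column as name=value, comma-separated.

age_days_sum=536, reopens_sum=572, infra_sum=192

[age_days_sum: age_days <= 48]
ticket_id=7: ✓ → 67
ticket_id=8: ✓ → 93
ticket_id=9: ✓ → 95
ticket_id=10: ✓ → 36
ticket_id=11: ✗
ticket_id=12: ✓ → 29
ticket_id=13: ✓ → 56
ticket_id=14: ✓ → 13
ticket_id=15: ✗
ticket_id=16: ✓ → 47
ticket_id=17: ✓ → 48
ticket_id=18: ✓ → 22
ticket_id=19: ✓ → 30
age_days_sum = 67 + 93 + 95 + 36 + 29 + 56 + 13 + 47 + 48 + 22 + 30 = 536
—
[reopens_sum: reopens BETWEEN 1 AND 4 OR severity IN ('medium', 'high', 'low')]
ticket_id=7: ✗
ticket_id=8: ✓ → 93
ticket_id=9: ✓ → 95
ticket_id=10: ✓ → 36
ticket_id=11: ✓ → 93
ticket_id=12: ✓ → 29
ticket_id=13: ✓ → 56
ticket_id=14: ✓ → 13
ticket_id=15: ✓ → 40
ticket_id=16: ✓ → 47
ticket_id=17: ✓ → 48
ticket_id=18: ✓ → 22
ticket_id=19: ✗
reopens_sum = 93 + 95 + 36 + 93 + 29 + 56 + 13 + 40 + 47 + 48 + 22 = 572
—
[infra_sum: team <> 'infra' AND severity = 'critical']
ticket_id=7: ✓ → 67
ticket_id=8: ✗
ticket_id=9: ✓ → 95
ticket_id=10: ✗
ticket_id=11: ✗
ticket_id=12: ✗
ticket_id=13: ✗
ticket_id=14: ✗
ticket_id=15: ✗
ticket_id=16: ✗
ticket_id=17: ✗
ticket_id=18: ✗
ticket_id=19: ✓ → 30
infra_sum = 67 + 95 + 30 = 192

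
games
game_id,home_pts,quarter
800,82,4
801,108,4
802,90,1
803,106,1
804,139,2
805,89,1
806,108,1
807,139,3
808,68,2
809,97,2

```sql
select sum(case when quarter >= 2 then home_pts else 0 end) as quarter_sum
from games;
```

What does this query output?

game_id=800: ✓ → 82
game_id=801: ✓ → 108
game_id=802: ✗
game_id=803: ✗
game_id=804: ✓ → 139
game_id=805: ✗
game_id=806: ✗
game_id=807: ✓ → 139
game_id=808: ✓ → 68
game_id=809: ✓ → 97
quarter_sum = 82 + 108 + 139 + 139 + 68 + 97 = 633

633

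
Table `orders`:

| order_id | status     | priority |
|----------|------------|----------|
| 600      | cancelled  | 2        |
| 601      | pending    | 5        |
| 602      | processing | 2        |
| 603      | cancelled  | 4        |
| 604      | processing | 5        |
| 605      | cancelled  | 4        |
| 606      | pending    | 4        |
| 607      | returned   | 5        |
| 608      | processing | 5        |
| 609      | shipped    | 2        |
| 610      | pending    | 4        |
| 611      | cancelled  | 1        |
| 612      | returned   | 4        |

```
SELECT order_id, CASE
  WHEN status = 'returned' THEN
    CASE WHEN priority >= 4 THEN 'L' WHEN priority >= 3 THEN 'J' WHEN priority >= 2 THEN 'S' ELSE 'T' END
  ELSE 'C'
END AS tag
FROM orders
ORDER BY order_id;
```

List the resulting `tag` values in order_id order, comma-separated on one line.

C, C, C, C, C, C, C, L, C, C, C, C, L

order_id=600: status='cancelled' → outer ELSE → C
order_id=601: status='pending' → outer ELSE → C
order_id=602: status='processing' → outer ELSE → C
order_id=603: status='cancelled' → outer ELSE → C
order_id=604: status='processing' → outer ELSE → C
order_id=605: status='cancelled' → outer ELSE → C
order_id=606: status='pending' → outer ELSE → C
order_id=607: status='returned' → inner[priority >= 4] → L
order_id=608: status='processing' → outer ELSE → C
order_id=609: status='shipped' → outer ELSE → C
order_id=610: status='pending' → outer ELSE → C
order_id=611: status='cancelled' → outer ELSE → C
order_id=612: status='returned' → inner[priority >= 4] → L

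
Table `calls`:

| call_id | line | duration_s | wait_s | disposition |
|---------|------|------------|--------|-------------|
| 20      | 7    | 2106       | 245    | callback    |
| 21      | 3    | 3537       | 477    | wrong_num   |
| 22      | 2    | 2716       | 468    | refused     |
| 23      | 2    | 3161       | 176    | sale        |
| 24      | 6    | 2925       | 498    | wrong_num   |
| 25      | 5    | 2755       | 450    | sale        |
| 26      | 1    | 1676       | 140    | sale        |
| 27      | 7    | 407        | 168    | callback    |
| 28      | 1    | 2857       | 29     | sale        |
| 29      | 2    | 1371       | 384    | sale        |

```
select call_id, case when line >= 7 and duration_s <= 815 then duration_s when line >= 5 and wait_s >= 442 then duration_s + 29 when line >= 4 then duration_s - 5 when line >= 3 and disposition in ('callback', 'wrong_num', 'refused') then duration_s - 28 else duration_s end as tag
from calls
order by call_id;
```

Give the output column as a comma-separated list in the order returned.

2101, 3509, 2716, 3161, 2954, 2784, 1676, 407, 2857, 1371

call_id=20: line >= 4 → 2101
call_id=21: line >= 3 and disposition in ('callback', 'wrong_num', 'refused') → 3509
call_id=22: ELSE → 2716
call_id=23: ELSE → 3161
call_id=24: line >= 5 and wait_s >= 442 → 2954
call_id=25: line >= 5 and wait_s >= 442 → 2784
call_id=26: ELSE → 1676
call_id=27: line >= 7 and duration_s <= 815 → 407
call_id=28: ELSE → 2857
call_id=29: ELSE → 1371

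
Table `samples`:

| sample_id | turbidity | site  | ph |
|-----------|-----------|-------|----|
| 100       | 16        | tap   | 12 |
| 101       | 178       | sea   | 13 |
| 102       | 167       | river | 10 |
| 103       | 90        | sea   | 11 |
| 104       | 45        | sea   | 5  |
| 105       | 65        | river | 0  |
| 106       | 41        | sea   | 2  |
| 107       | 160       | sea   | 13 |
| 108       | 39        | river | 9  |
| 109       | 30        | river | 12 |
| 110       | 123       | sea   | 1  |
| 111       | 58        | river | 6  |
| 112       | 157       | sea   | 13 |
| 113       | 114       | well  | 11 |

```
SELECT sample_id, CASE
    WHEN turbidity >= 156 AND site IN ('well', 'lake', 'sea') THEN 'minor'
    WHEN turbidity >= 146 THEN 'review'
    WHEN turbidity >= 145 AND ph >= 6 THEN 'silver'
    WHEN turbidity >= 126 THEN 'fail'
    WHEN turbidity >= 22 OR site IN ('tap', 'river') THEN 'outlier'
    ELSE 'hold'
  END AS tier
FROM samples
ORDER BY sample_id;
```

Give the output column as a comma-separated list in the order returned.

outlier, minor, review, outlier, outlier, outlier, outlier, minor, outlier, outlier, outlier, outlier, minor, outlier

sample_id=100: turbidity >= 22 OR site IN ('tap', 'river') → outlier
sample_id=101: turbidity >= 156 AND site IN ('well', 'lake', 'sea') → minor
sample_id=102: turbidity >= 146 → review
sample_id=103: turbidity >= 22 OR site IN ('tap', 'river') → outlier
sample_id=104: turbidity >= 22 OR site IN ('tap', 'river') → outlier
sample_id=105: turbidity >= 22 OR site IN ('tap', 'river') → outlier
sample_id=106: turbidity >= 22 OR site IN ('tap', 'river') → outlier
sample_id=107: turbidity >= 156 AND site IN ('well', 'lake', 'sea') → minor
sample_id=108: turbidity >= 22 OR site IN ('tap', 'river') → outlier
sample_id=109: turbidity >= 22 OR site IN ('tap', 'river') → outlier
sample_id=110: turbidity >= 22 OR site IN ('tap', 'river') → outlier
sample_id=111: turbidity >= 22 OR site IN ('tap', 'river') → outlier
sample_id=112: turbidity >= 156 AND site IN ('well', 'lake', 'sea') → minor
sample_id=113: turbidity >= 22 OR site IN ('tap', 'river') → outlier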